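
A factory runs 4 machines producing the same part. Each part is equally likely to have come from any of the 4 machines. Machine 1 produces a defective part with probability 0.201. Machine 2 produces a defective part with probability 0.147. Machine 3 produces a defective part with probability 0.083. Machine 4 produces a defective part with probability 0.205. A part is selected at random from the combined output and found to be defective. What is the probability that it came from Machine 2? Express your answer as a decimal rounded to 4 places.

Tabulate prior·likelihood by source: [1] prior 0.25, lik 0.201, product 0.05025; [2] prior 0.25, lik 0.147, product 0.03675; [3] prior 0.25, lik 0.083, product 0.02075; [4] prior 0.25, lik 0.205, product 0.05125.
Normalizing constant = 0.15900; the posterior for Machine 2 is its product over the sum, 0.03675/0.15900 = 0.2311.

Posterior probability ≈ 0.2311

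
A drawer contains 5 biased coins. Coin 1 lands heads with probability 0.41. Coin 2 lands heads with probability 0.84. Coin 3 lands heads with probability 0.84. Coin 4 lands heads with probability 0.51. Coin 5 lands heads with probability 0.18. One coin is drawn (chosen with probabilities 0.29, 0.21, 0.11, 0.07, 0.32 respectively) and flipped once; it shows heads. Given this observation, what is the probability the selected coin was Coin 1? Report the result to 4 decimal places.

Posterior probability ≈ 0.2472

P(heads|C1) = 0.41; P(heads|C2) = 0.84; P(heads|C3) = 0.84; P(heads|C4) = 0.51; P(heads|C5) = 0.18.
Prior × likelihood for each source: 0.29·0.41=0.1189, 0.21·0.84=0.1764, 0.11·0.84=0.09240, 0.07·0.51=0.03570, 0.32·0.18=0.05760. Summing gives P(heads) = 0.48100.
P(Coin 1 | heads) = 0.1189 / 0.48100 = 0.2472.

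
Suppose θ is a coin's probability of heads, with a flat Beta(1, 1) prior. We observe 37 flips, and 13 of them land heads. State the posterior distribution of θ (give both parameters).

Observing 13 successes and 24 failures updates Beta(1, 1) by adding the success and failure counts to the two shape parameters: α = 1+13 = 14, β = 1+24 = 25.

Posterior: Beta(14, 25)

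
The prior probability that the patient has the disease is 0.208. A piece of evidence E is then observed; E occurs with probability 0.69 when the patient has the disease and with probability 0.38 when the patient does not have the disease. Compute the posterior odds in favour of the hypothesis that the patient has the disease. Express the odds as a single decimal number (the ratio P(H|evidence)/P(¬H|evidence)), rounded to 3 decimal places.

Prior odds = 0.208/(1−0.208) = 0.26263. In log-odds, ln(0.26263) = -1.3370.
Add log likelihood ratio: ln(1.8158) = 0.59652.
Posterior log-odds = -0.74050, so posterior odds = exp(-0.74050) = 0.47687.

Posterior odds ≈ 0.477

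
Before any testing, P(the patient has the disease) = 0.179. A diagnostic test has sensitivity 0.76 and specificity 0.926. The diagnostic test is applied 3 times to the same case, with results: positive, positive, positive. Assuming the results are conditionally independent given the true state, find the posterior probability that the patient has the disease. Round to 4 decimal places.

Posterior P(H) ≈ 0.9958

With H the event that the patient has the disease, the joint likelihood of the observed sequence is P(data|H) = 0.76·0.76·0.76 = 0.43898 and P(data|¬H) = 0.074·0.074·0.074 = 0.00040522.
Bayes: P(H|data) = 0.179·0.43898 / (0.179·0.43898 + 0.821·0.00040522) = 0.078577/0.078909 = 0.9958.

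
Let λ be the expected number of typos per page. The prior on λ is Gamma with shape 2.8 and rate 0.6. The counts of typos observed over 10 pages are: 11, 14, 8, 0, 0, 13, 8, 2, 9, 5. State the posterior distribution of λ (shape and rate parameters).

Posterior: Gamma(shape=72.8, rate=10.6)

The Poisson likelihood adds the total count to the shape and the number of exposure periods to the rate. Here ∑xᵢ = 70 and n = 10, so shape 2.8→72.8 and rate 0.6→10.6.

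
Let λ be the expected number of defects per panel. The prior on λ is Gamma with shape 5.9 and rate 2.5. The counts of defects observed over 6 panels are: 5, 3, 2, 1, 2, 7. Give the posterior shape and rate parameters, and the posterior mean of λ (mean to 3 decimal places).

Posterior: Gamma(shape=25.9, rate=8.5); mean ≈ 3.047

The Poisson likelihood adds the total count to the shape and the number of exposure periods to the rate. Here ∑xᵢ = 20 and n = 6, so shape 5.9→25.9 and rate 2.5→8.5.
E[λ | data] = 25.9/8.5 = 3.047.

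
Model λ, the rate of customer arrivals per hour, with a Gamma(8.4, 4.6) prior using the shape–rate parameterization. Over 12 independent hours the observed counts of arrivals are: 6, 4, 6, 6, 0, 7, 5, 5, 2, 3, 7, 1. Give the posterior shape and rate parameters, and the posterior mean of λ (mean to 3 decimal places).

Total count ∑xᵢ = 52 over n = 12 hours.
Gamma is conjugate to the Poisson likelihood: posterior is Gamma(shape = 8.4+52 = 60.4, rate = 4.6+12 = 16.6).
E[λ | data] = 60.4/16.6 = 3.639.

Posterior: Gamma(shape=60.4, rate=16.6); mean ≈ 3.639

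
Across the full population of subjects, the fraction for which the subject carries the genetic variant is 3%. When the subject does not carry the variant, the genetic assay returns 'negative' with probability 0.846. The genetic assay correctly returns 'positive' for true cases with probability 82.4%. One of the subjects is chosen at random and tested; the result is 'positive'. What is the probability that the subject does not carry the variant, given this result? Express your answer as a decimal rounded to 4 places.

Write H for 'the subject carries the genetic variant'. Prior odds H:¬H = 0.03/0.97 = 0.030928. For the 'positive' outcome, the likelihood ratio is 0.824/0.154 = 5.3506.
Posterior odds = 0.030928 × 5.3506 = 0.16548, so P(H|E) = 0.16548/(1+0.16548) = 0.1420. Then P(¬H|E) = 1 − 0.1420 = 0.8580.

P(¬H | E) ≈ 0.8580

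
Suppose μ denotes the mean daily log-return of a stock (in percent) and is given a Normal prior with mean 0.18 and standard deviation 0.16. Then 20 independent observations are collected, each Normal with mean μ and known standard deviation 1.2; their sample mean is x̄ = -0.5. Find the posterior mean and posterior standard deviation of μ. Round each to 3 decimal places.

With known σ, the Normal prior is conjugate. Weight on the data is w = (n/σ²)/(n/σ² + 1/τ₀²) = 13.8889/(13.8889+39.0625) = 0.26230.
Posterior mean = w·x̄ + (1−w)·μ₀ = 0.26230·-0.5 + 0.73770·0.18 = 0.002. Posterior variance = 1/(13.8889+39.0625) = 0.0188852, so SD = 0.137.

Posterior mean ≈ 0.002; posterior SD ≈ 0.137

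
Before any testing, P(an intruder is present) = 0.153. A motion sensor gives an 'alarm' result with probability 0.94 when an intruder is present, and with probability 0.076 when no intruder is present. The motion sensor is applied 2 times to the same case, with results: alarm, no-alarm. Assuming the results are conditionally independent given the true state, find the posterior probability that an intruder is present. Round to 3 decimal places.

Posterior P(H) ≈ 0.127

With H the event that an intruder is present, the joint likelihood of the observed sequence is P(data|H) = 0.94·0.06 = 0.056400 and P(data|¬H) = 0.076·0.924 = 0.070224.
Bayes: P(H|data) = 0.153·0.056400 / (0.153·0.056400 + 0.847·0.070224) = 0.0086292/0.068109 = 0.1267.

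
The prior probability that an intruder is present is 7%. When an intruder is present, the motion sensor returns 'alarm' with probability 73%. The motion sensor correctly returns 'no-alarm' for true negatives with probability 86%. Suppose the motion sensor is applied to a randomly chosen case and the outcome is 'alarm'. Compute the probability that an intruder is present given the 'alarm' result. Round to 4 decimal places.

Write H for 'an intruder is present'. Prior odds H:¬H = 0.07/0.93 = 0.075269. For the 'alarm' outcome, the likelihood ratio is 0.73/0.14 = 5.2143.
Posterior odds = 0.075269 × 5.2143 = 0.39247, so P(H|E) = 0.39247/(1+0.39247) = 0.2819.

P(H | E) ≈ 0.2819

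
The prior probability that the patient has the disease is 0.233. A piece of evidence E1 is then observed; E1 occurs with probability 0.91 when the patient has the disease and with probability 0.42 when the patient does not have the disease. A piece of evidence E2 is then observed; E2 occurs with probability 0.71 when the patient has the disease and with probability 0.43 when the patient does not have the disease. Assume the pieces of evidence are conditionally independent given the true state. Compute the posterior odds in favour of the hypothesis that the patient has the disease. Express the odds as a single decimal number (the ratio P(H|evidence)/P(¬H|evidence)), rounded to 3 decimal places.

Posterior odds ≈ 1.087

Prior odds = 0.233/(1−0.233) = 0.30378. In log-odds, ln(0.30378) = -1.1914.
Add log likelihood ratios: ln(2.1667) + ln(1.6512) = 1.2747.
Posterior log-odds = 0.083221, so posterior odds = exp(0.083221) = 1.0868.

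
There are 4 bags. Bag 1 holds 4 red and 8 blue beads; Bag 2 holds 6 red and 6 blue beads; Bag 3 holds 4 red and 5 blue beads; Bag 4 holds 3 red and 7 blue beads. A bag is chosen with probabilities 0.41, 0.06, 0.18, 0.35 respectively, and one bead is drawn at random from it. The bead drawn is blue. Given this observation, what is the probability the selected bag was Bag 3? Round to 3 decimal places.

Tabulate prior·likelihood by source: [1] prior 0.41, lik 0.6667, product 0.2733; [2] prior 0.06, lik 0.5, product 0.03000; [3] prior 0.18, lik 0.5556, product 0.1000; [4] prior 0.35, lik 0.7, product 0.2450.
Normalizing constant = 0.64833; the posterior for Bag 3 is its product over the sum, 0.1000/0.64833 = 0.154.

Posterior probability ≈ 0.154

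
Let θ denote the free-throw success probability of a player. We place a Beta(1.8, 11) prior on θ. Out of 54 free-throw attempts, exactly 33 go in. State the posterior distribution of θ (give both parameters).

Posterior: Beta(34.8, 32)

Observing 33 successes and 21 failures updates Beta(1.8, 11) by adding the success and failure counts to the two shape parameters: α = 1.8+33 = 34.8, β = 11+21 = 32.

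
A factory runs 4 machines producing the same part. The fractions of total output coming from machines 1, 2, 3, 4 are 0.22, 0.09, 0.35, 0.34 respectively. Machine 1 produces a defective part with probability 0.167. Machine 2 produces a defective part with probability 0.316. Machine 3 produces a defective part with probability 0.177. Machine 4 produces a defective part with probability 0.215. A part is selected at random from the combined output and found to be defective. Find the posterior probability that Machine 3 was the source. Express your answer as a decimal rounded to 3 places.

Posterior probability ≈ 0.309

Tabulate prior·likelihood by source: [1] prior 0.22, lik 0.167, product 0.03674; [2] prior 0.09, lik 0.316, product 0.02844; [3] prior 0.35, lik 0.177, product 0.06195; [4] prior 0.34, lik 0.215, product 0.07310.
Normalizing constant = 0.20023; the posterior for Machine 3 is its product over the sum, 0.06195/0.20023 = 0.309.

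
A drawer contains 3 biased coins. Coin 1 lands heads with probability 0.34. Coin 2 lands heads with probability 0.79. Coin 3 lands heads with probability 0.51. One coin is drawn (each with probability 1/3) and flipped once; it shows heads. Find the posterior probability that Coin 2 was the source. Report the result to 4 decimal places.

Posterior probability ≈ 0.4817

Tabulate prior·likelihood by source: [1] prior 0.333333, lik 0.34, product 0.1133; [2] prior 0.333333, lik 0.79, product 0.2633; [3] prior 0.333333, lik 0.51, product 0.1700.
Normalizing constant = 0.54667; the posterior for Coin 2 is its product over the sum, 0.2633/0.54667 = 0.4817.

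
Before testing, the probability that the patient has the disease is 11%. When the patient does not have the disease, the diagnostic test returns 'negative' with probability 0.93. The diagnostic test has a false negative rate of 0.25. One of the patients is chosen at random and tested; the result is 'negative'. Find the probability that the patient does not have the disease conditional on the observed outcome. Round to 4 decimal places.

P(¬H | E) ≈ 0.9678

Let H be the event that the patient has the disease. P(H) = 0.11, so P(¬H) = 0.89. With E the 'negative' result, P(E|H) = 0.25 and P(E|¬H) = 0.93.
P(E) = 0.25·0.11 + 0.93·0.89 = 0.027500 + 0.82770 = 0.85520.
By Bayes' theorem, P(H|E) = 0.027500 / 0.85520 = 0.0322. Hence P(¬H|E) = 1 − 0.0322 = 0.9678.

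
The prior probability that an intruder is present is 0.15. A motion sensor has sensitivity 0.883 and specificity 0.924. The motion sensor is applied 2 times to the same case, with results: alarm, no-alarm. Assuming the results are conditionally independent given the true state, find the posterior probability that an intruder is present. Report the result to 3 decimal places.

Let H be the event that an intruder is present; start with P(H) = 0.15. P('alarm'|H) = 0.883, P('alarm'|¬H) = 0.076.
Update on result 1 ('alarm'): P(H) ← 0.883·0.1500 / (0.883·0.1500 + 0.076·0.8500) = 0.13245/0.19705 = 0.6722.
Update on result 2 ('no-alarm'): P(H) ← 0.117·0.6722 / (0.117·0.6722 + 0.924·0.3278) = 0.078643/0.38156 = 0.2061.

Posterior P(H) ≈ 0.206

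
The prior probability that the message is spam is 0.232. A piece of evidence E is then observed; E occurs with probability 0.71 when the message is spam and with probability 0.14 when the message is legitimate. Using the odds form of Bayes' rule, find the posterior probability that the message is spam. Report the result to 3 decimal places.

Posterior probability ≈ 0.605

Prior odds = 0.232/(1−0.232) = 0.30208.
Likelihood ratio for E = 0.71/0.14 = 5.0714.
Posterior odds = prior odds × LR = 1.5320.
Posterior probability = odds/(1+odds) = 1.5320/2.5320 = 0.605.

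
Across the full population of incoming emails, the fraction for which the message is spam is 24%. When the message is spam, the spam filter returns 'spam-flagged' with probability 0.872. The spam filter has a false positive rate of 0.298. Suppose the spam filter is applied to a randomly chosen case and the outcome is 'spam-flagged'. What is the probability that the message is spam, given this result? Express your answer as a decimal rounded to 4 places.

Write H for 'the message is spam'. Prior odds H:¬H = 0.24/0.76 = 0.31579. For the 'spam-flagged' outcome, the likelihood ratio is 0.872/0.298 = 2.9262.
Posterior odds = 0.31579 × 2.9262 = 0.92406, so P(H|E) = 0.92406/(1+0.92406) = 0.4803.

P(H | E) ≈ 0.4803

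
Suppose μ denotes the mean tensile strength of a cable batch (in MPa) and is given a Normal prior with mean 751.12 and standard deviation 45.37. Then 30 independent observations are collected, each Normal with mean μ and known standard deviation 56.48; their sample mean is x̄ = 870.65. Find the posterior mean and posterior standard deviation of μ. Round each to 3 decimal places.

Prior precision 1/τ₀² = 1/45.37² = 0.00048581; data precision n/σ² = 30/56.48² = 0.00940442.
Posterior precision = 0.00048581 + 0.00940442 = 0.00989022, giving posterior SD = 1/√0.00989022 = 10.055.
Posterior mean = (0.00048581·751.12 + 0.00940442·870.65) / 0.00989022 = 864.779.

Posterior mean ≈ 864.779; posterior SD ≈ 10.055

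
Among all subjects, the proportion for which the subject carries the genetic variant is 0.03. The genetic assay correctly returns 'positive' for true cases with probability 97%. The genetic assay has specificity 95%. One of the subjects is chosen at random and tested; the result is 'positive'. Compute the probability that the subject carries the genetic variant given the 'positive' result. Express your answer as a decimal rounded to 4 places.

P(H | E) ≈ 0.3750

Let H be the event that the subject carries the genetic variant. P(H) = 0.03, so P(¬H) = 0.97. With E the 'positive' result, P(E|H) = 0.97 and P(E|¬H) = 0.05.
P(E) = 0.97·0.03 + 0.05·0.97 = 0.029100 + 0.048500 = 0.077600.
By Bayes' theorem, P(H|E) = 0.029100 / 0.077600 = 0.3750.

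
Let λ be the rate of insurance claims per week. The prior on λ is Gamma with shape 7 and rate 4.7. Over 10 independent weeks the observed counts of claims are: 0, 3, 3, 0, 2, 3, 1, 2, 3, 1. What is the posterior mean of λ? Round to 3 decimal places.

Posterior mean ≈ 1.701

Total count ∑xᵢ = 18 over n = 10 weeks.
Gamma is conjugate to the Poisson likelihood: posterior is Gamma(shape = 7+18 = 25, rate = 4.7+10 = 14.7).
Posterior mean = shape/rate = 25/14.7 = 1.701.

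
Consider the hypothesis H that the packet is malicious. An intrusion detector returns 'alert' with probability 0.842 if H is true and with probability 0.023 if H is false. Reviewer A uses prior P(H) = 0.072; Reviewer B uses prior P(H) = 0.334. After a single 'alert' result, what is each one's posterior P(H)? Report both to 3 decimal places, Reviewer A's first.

Reviewer A: 0.740; Reviewer B: 0.948

P('+'|H) = 0.842, P('+'|¬H) = 0.023.
Reviewer A: numerator 0.842·0.072 = 0.060624; evidence = 0.060624+0.023·0.928 = 0.081968; posterior = 0.740.
Reviewer B: numerator 0.842·0.334 = 0.28123; evidence = 0.28123+0.023·0.666 = 0.29655; posterior = 0.948.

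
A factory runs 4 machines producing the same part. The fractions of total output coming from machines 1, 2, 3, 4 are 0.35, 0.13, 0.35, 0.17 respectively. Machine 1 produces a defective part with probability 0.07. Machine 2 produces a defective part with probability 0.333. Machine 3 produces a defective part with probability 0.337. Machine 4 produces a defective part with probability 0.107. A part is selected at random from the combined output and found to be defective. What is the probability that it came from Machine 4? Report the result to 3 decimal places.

Tabulate prior·likelihood by source: [1] prior 0.35, lik 0.07, product 0.02450; [2] prior 0.13, lik 0.333, product 0.04329; [3] prior 0.35, lik 0.337, product 0.1179; [4] prior 0.17, lik 0.107, product 0.01819.
Normalizing constant = 0.20393; the posterior for Machine 4 is its product over the sum, 0.01819/0.20393 = 0.089.

Posterior probability ≈ 0.089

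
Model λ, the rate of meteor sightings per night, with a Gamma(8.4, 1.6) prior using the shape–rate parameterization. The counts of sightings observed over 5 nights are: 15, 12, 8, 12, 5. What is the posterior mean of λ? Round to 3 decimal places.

Posterior mean ≈ 9.152

Total count ∑xᵢ = 52 over n = 5 nights.
Gamma is conjugate to the Poisson likelihood: posterior is Gamma(shape = 8.4+52 = 60.4, rate = 1.6+5 = 6.6).
E[λ | data] = 60.4/6.6 = 9.152.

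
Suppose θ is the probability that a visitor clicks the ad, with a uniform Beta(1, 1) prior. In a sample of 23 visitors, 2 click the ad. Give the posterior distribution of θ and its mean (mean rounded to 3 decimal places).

Posterior: Beta(3, 22); mean ≈ 0.120

Observing 2 successes and 21 failures updates Beta(1, 1) by adding the success and failure counts to the two shape parameters: α = 1+2 = 3, β = 1+21 = 22.
E[θ | data] = 3/(3+22) = 0.120.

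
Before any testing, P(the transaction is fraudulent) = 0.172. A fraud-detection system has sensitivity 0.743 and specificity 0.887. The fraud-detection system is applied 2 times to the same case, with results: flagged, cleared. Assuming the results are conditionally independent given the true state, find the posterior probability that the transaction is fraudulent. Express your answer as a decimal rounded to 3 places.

With H the event that the transaction is fraudulent, the joint likelihood of the observed sequence is P(data|H) = 0.743·0.257 = 0.19095 and P(data|¬H) = 0.113·0.887 = 0.10023.
Bayes: P(H|data) = 0.172·0.19095 / (0.172·0.19095 + 0.828·0.10023) = 0.032844/0.11583 = 0.2835.

Posterior P(H) ≈ 0.284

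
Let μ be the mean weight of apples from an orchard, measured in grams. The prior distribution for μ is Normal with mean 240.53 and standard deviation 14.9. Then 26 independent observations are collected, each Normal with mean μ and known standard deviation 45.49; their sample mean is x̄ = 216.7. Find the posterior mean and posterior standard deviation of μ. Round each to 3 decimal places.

Posterior mean ≈ 222.989; posterior SD ≈ 7.654

Prior precision 1/τ₀² = 1/14.9² = 0.00450430; data precision n/σ² = 26/45.49² = 0.0125644.
Posterior precision = 0.00450430 + 0.0125644 = 0.0170687, giving posterior SD = 1/√0.0170687 = 7.654.
Posterior mean = (0.00450430·240.53 + 0.0125644·216.7) / 0.0170687 = 222.989.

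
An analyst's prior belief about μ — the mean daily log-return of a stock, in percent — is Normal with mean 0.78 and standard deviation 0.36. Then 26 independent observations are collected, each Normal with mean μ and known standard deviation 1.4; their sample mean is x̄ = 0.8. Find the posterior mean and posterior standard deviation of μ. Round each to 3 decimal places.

Posterior mean ≈ 0.793; posterior SD ≈ 0.218

With known σ, the Normal prior is conjugate. Weight on the data is w = (n/σ²)/(n/σ² + 1/τ₀²) = 13.2653/(13.2653+7.71605) = 0.63224.
Posterior mean = w·x̄ + (1−w)·μ₀ = 0.63224·0.8 + 0.36776·0.78 = 0.793. Posterior variance = 1/(13.2653+7.71605) = 0.0476614, so SD = 0.218.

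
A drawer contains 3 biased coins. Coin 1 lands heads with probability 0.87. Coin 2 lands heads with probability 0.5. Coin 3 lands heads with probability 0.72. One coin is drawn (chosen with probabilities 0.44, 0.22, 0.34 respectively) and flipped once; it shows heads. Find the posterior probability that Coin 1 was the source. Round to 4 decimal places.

Posterior probability ≈ 0.5190

P(heads|C1) = 0.87; P(heads|C2) = 0.5; P(heads|C3) = 0.72.
Prior × likelihood for each source: 0.44·0.87=0.3828, 0.22·0.5=0.1100, 0.34·0.72=0.2448. Summing gives P(heads) = 0.73760.
P(Coin 1 | heads) = 0.3828 / 0.73760 = 0.5190.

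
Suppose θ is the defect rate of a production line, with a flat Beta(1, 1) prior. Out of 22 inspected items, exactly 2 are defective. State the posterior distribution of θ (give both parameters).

Posterior: Beta(3, 21)

Observing 2 successes and 20 failures updates Beta(1, 1) by adding the success and failure counts to the two shape parameters: α = 1+2 = 3, β = 1+20 = 21.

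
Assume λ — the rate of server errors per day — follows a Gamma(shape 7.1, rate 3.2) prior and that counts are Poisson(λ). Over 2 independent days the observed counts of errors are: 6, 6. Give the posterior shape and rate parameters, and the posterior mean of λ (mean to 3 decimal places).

Posterior: Gamma(shape=19.1, rate=5.2); mean ≈ 3.673

The Poisson likelihood adds the total count to the shape and the number of exposure periods to the rate. Here ∑xᵢ = 12 and n = 2, so shape 7.1→19.1 and rate 3.2→5.2.
E[λ | data] = 19.1/5.2 = 3.673.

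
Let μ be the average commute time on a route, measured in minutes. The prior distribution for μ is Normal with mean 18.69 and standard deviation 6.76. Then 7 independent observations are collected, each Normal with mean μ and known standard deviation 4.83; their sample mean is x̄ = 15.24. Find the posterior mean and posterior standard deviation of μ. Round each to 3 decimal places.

Posterior mean ≈ 15.475; posterior SD ≈ 1.762

Prior precision 1/τ₀² = 1/6.76² = 0.0218830; data precision n/σ² = 7/4.83² = 0.300057.
Posterior precision = 0.0218830 + 0.300057 = 0.321940, giving posterior SD = 1/√0.321940 = 1.762.
Posterior mean = (0.0218830·18.69 + 0.300057·15.24) / 0.321940 = 15.475.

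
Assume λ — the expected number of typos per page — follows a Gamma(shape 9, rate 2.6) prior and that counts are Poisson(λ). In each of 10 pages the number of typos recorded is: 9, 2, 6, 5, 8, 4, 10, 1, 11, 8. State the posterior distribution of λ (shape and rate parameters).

Posterior: Gamma(shape=73, rate=12.6)

Total count ∑xᵢ = 64 over n = 10 pages.
Gamma is conjugate to the Poisson likelihood: posterior is Gamma(shape = 9+64 = 73, rate = 2.6+10 = 12.6).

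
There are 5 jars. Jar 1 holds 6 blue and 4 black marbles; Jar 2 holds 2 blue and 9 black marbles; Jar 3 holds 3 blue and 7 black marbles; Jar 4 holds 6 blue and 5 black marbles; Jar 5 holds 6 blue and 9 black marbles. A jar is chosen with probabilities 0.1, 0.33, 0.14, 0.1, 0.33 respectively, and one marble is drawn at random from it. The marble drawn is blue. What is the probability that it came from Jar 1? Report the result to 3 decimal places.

Posterior probability ≈ 0.172

Tabulate prior·likelihood by source: [1] prior 0.1, lik 0.6, product 0.06000; [2] prior 0.33, lik 0.1818, product 0.06000; [3] prior 0.14, lik 0.3, product 0.04200; [4] prior 0.1, lik 0.5455, product 0.05455; [5] prior 0.33, lik 0.4, product 0.1320.
Normalizing constant = 0.34855; the posterior for Jar 1 is its product over the sum, 0.06000/0.34855 = 0.172.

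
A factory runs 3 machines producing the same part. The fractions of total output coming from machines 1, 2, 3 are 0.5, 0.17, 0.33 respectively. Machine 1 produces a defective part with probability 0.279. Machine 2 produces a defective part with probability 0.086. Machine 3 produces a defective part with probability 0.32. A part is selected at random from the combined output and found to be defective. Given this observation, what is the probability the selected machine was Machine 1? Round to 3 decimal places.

P(defective|M1) = 0.279; P(defective|M2) = 0.086; P(defective|M3) = 0.32.
Prior × likelihood for each source: 0.5·0.279=0.1395, 0.17·0.086=0.01462, 0.33·0.32=0.1056. Summing gives P(defective) = 0.25972.
P(Machine 1 | defective) = 0.1395 / 0.25972 = 0.537.

Posterior probability ≈ 0.537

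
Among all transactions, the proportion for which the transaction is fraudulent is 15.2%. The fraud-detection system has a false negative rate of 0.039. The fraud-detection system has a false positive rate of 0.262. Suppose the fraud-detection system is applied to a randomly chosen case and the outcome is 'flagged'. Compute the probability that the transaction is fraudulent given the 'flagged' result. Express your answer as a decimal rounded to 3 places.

Let H be the event that the transaction is fraudulent. P(H) = 0.152, so P(¬H) = 0.848. With E the 'flagged' result, P(E|H) = 0.961 and P(E|¬H) = 0.262.
P(E) = 0.961·0.152 + 0.262·0.848 = 0.14607 + 0.22218 = 0.36825.
By Bayes' theorem, P(H|E) = 0.14607 / 0.36825 = 0.397.

P(H | E) ≈ 0.397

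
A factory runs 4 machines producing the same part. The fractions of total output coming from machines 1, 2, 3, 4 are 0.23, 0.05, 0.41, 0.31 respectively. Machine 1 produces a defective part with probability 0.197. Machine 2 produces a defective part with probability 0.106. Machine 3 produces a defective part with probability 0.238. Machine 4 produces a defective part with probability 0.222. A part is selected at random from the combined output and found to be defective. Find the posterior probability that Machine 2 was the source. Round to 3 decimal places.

Posterior probability ≈ 0.024

P(defective|M1) = 0.197; P(defective|M2) = 0.106; P(defective|M3) = 0.238; P(defective|M4) = 0.222.
Prior × likelihood for each source: 0.23·0.197=0.04531, 0.05·0.106=0.005300, 0.41·0.238=0.09758, 0.31·0.222=0.06882. Summing gives P(defective) = 0.21701.
P(Machine 2 | defective) = 0.005300 / 0.21701 = 0.024.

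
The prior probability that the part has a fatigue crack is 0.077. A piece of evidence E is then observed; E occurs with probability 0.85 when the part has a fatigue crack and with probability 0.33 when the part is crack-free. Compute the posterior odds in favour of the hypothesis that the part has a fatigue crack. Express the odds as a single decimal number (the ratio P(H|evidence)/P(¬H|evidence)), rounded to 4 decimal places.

Posterior odds ≈ 0.2149

Prior odds = 0.077/(1−0.077) = 0.083424.
Likelihood ratio for E = 0.85/0.33 = 2.5758.
Posterior odds = prior odds × LR = 0.21488.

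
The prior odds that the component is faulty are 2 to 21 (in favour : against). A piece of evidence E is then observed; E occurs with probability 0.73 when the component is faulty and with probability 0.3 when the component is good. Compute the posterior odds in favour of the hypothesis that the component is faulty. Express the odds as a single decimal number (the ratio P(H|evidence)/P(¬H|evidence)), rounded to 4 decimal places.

Prior odds = 2/21 = 0.095238.
Likelihood ratio for E = 0.73/0.3 = 2.4333.
Posterior odds = prior odds × LR = 0.23175.

Posterior odds ≈ 0.2317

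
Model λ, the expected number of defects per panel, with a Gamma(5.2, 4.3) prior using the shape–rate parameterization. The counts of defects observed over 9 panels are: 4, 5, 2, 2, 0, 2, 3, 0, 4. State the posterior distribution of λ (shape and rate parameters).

The Poisson likelihood adds the total count to the shape and the number of exposure periods to the rate. Here ∑xᵢ = 22 and n = 9, so shape 5.2→27.2 and rate 4.3→13.3.

Posterior: Gamma(shape=27.2, rate=13.3)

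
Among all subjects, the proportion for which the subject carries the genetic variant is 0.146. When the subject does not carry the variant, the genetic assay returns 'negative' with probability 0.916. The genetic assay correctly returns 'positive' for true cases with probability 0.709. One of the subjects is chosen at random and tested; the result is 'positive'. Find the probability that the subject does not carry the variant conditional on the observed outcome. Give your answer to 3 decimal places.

P(¬H | E) ≈ 0.409

Let H be the event that the subject carries the genetic variant. P(H) = 0.146, so P(¬H) = 0.854. With E the 'positive' result, P(E|H) = 0.709 and P(E|¬H) = 0.084.
P(E) = 0.709·0.146 + 0.084·0.854 = 0.10351 + 0.071736 = 0.17525.
By Bayes' theorem, P(H|E) = 0.10351 / 0.17525 = 0.591. Hence P(¬H|E) = 1 − 0.591 = 0.409.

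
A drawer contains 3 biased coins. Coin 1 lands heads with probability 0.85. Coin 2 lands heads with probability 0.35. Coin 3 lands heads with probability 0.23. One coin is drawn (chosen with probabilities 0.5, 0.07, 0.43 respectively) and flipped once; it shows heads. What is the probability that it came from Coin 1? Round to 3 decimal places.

Posterior probability ≈ 0.775

P(heads|C1) = 0.85; P(heads|C2) = 0.35; P(heads|C3) = 0.23.
Prior × likelihood for each source: 0.5·0.85=0.4250, 0.07·0.35=0.02450, 0.43·0.23=0.09890. Summing gives P(heads) = 0.54840.
P(Coin 1 | heads) = 0.4250 / 0.54840 = 0.775.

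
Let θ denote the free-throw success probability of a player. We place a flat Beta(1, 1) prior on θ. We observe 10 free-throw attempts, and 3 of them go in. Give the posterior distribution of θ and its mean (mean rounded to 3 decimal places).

Posterior: Beta(4, 8); mean ≈ 0.333

The binomial likelihood is conjugate to the Beta prior: with 3 successes and 7 failures, the posterior is Beta(1+3, 1+7) = Beta(4, 8).
Posterior mean = α/(α+β) = 4/12 = 0.333.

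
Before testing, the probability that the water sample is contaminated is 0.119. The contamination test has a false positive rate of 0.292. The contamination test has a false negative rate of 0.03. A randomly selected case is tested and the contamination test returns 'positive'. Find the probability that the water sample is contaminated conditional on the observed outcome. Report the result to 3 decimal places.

Write H for 'the water sample is contaminated'. Prior odds H:¬H = 0.119/0.881 = 0.13507. For the 'positive' outcome, the likelihood ratio is 0.97/0.292 = 3.3219.
Posterior odds = 0.13507 × 3.3219 = 0.44870, so P(H|E) = 0.44870/(1+0.44870) = 0.310.

P(H | E) ≈ 0.310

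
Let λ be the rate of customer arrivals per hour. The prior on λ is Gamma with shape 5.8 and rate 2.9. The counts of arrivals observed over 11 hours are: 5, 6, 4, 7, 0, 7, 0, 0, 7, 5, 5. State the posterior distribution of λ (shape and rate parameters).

The Poisson likelihood adds the total count to the shape and the number of exposure periods to the rate. Here ∑xᵢ = 46 and n = 11, so shape 5.8→51.8 and rate 2.9→13.9.

Posterior: Gamma(shape=51.8, rate=13.9)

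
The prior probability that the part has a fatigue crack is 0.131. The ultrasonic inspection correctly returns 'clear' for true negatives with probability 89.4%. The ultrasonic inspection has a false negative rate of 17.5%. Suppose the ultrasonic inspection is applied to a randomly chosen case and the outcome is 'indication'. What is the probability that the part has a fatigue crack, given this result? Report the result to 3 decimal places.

P(H | E) ≈ 0.540

Write H for 'the part has a fatigue crack'. Prior odds H:¬H = 0.131/0.869 = 0.15075. For the 'indication' outcome, the likelihood ratio is 0.825/0.106 = 7.7830.
Posterior odds = 0.15075 × 7.7830 = 1.1733, so P(H|E) = 1.1733/(1+1.1733) = 0.540.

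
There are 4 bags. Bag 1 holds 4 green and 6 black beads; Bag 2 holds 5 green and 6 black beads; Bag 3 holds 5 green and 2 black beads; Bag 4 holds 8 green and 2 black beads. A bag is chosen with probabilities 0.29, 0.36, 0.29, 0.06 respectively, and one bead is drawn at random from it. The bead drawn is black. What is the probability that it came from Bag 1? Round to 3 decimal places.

Tabulate prior·likelihood by source: [1] prior 0.29, lik 0.6, product 0.1740; [2] prior 0.36, lik 0.5455, product 0.1964; [3] prior 0.29, lik 0.2857, product 0.08286; [4] prior 0.06, lik 0.2, product 0.01200.
Normalizing constant = 0.46522; the posterior for Bag 1 is its product over the sum, 0.1740/0.46522 = 0.374.

Posterior probability ≈ 0.374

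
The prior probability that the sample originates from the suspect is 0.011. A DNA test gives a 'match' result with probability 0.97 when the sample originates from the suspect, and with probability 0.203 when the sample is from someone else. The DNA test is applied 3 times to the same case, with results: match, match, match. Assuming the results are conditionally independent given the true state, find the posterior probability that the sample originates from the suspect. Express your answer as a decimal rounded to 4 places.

Posterior P(H) ≈ 0.5482

With H the event that the sample originates from the suspect, the joint likelihood of the observed sequence is P(data|H) = 0.97·0.97·0.97 = 0.91267 and P(data|¬H) = 0.203·0.203·0.203 = 0.0083654.
Bayes: P(H|data) = 0.011·0.91267 / (0.011·0.91267 + 0.989·0.0083654) = 0.010039/0.018313 = 0.5482.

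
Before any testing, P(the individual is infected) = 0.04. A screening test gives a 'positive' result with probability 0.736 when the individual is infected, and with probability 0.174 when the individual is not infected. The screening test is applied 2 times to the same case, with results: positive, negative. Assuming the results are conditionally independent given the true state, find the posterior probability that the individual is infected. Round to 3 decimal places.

Let H be the event that the individual is infected; start with P(H) = 0.04. P('positive'|H) = 0.736, P('positive'|¬H) = 0.174.
Update on result 1 ('positive'): P(H) ← 0.736·0.0400 / (0.736·0.0400 + 0.174·0.9600) = 0.029440/0.19648 = 0.1498.
Update on result 2 ('negative'): P(H) ← 0.264·0.1498 / (0.264·0.1498 + 0.826·0.8502) = 0.039557/0.74179 = 0.0533.

Posterior P(H) ≈ 0.053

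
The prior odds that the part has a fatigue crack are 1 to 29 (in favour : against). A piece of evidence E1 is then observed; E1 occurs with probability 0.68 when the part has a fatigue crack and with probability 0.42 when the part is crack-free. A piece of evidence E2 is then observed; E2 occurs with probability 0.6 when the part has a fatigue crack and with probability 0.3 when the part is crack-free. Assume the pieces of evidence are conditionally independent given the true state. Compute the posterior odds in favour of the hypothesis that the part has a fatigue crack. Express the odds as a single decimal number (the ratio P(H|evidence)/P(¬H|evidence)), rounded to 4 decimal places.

Posterior odds ≈ 0.1117

Prior odds = 1/29 = 0.034483.
Likelihood ratio for E1 = 0.68/0.42 = 1.6190.
Likelihood ratio for E2 = 0.6/0.3 = 2.0000.
Posterior odds = prior odds × LR₁ × LR₂ = 0.11166.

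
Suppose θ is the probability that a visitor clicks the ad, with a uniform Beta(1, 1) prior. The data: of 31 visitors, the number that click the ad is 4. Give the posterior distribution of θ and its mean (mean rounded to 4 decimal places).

The binomial likelihood is conjugate to the Beta prior: with 4 successes and 27 failures, the posterior is Beta(1+4, 1+27) = Beta(5, 28).
E[θ | data] = 5/(5+28) = 0.1515.

Posterior: Beta(5, 28); mean ≈ 0.1515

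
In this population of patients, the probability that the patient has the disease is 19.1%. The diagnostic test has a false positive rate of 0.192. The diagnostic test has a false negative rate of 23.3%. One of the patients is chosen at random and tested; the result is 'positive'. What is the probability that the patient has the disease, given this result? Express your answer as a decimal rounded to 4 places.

P(H | E) ≈ 0.4854

Write H for 'the patient has the disease'. Prior odds H:¬H = 0.191/0.809 = 0.23609. For the 'positive' outcome, the likelihood ratio is 0.767/0.192 = 3.9948.
Posterior odds = 0.23609 × 3.9948 = 0.94315, so P(H|E) = 0.94315/(1+0.94315) = 0.4854.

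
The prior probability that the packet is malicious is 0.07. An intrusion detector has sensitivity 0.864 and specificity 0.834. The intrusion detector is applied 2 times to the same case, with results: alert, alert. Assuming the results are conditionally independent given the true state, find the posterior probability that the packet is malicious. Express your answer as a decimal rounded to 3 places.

With H the event that the packet is malicious, the joint likelihood of the observed sequence is P(data|H) = 0.864·0.864 = 0.74650 and P(data|¬H) = 0.166·0.166 = 0.027556.
Bayes: P(H|data) = 0.07·0.74650 / (0.07·0.74650 + 0.93·0.027556) = 0.052255/0.077882 = 0.6709.

Posterior P(H) ≈ 0.671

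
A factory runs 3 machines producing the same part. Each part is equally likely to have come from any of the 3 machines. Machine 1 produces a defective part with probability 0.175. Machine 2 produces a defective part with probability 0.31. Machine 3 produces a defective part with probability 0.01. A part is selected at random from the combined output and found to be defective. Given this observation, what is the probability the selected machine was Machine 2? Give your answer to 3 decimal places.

Tabulate prior·likelihood by source: [1] prior 0.333333, lik 0.175, product 0.05833; [2] prior 0.333333, lik 0.31, product 0.1033; [3] prior 0.333333, lik 0.01, product 0.003333.
Normalizing constant = 0.16500; the posterior for Machine 2 is its product over the sum, 0.1033/0.16500 = 0.626.

Posterior probability ≈ 0.626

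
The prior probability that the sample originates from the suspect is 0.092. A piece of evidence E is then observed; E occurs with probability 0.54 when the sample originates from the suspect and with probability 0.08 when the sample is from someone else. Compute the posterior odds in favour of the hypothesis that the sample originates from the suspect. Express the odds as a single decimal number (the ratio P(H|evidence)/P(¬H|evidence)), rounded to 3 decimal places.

Prior odds = 0.092/(1−0.092) = 0.10132.
Likelihood ratio for E = 0.54/0.08 = 6.7500.
Posterior odds = prior odds × LR = 0.68392.

Posterior odds ≈ 0.684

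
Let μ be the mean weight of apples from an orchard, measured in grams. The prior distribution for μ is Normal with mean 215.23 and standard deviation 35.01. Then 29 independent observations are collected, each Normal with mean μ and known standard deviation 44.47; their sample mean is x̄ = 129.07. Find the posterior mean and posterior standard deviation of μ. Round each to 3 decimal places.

Posterior mean ≈ 133.611; posterior SD ≈ 8.037

With known σ, the Normal prior is conjugate. Weight on the data is w = (n/σ²)/(n/σ² + 1/τ₀²) = 0.0146644/(0.0146644+0.00081586) = 0.94730.
Posterior mean = w·x̄ + (1−w)·μ₀ = 0.94730·129.07 + 0.052703·215.23 = 133.611. Posterior variance = 1/(0.0146644+0.00081586) = 64.5985, so SD = 8.037.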